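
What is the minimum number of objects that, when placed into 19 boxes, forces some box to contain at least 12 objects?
n = (12 − 1)·19 + 1 = 210

By the generalised pigeonhole principle, to guarantee some box contains ≥ r objects we need more than (r − 1) · k objects total. Threshold: n = (r − 1) · k + 1. With r = 12 and k = 19: n = 11 · 19 + 1 = 209 + 1 = 210. For n = 209 = 11 · 19, we can put exactly 11 objects in every box, avoiding 12 in any single one — so 210 is tight.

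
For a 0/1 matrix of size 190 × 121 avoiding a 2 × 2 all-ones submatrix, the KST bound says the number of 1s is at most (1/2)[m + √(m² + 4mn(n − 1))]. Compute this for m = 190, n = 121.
z(190, 121; 2, 2) ≤ (1/2)[190 + √(190² + 4·190·121·120)] = (1/2)[190 + √11071300] = 1758.6782

Kővári–Sós–Turán: let r_1, ..., r_190 be the row sums and z = Σ r_i the total number of 1s. Each pair of columns can share at most one row with both entries 1 (else a 2×2 all-ones block appears), so Σ_i C(r_i, 2) ≤ C(121, 2) = 7260. By convexity Σ_i C(r_i, 2) ≥ 190·C(z/190, 2) = z(z − 190)/(2·190), giving z² − 190z − 190·121·120 ≤ 0 and hence z ≤ (1/2)[190 + √(36100 + 4·2758800)] = (1/2)[190 + √11071300] ≈ (1/2)(190 + 3327.3563) = 1758.6782.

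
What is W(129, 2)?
W(129, 2) = 129 + 1 = 130

A 2-term AP is any pair of integers, so a monochromatic 2-AP exists iff some colour is used at least twice. With 129 colours, the colouring i ↦ i on {1, ..., 129} uses each colour once, avoiding any monochromatic pair, so W(129, 2) > 129. For {1, ..., 130}, pigeonhole forces two integers of the same colour, which form a monochromatic 2-AP. Hence W(129, 2) = 130.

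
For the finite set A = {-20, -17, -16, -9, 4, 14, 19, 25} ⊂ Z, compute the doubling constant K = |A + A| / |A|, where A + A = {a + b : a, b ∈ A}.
K = |A + A| / |A| = 34/8 = 17/4

Enumerate A + A = {a + b : a, b ∈ A}. With |A| = 8, there are |A|^2 = 64 ordered sum pairs; collecting distinct values, A + A = {-40, -37, -36, -34, -33, -32, -29, -26, -25, -18, -16, -13, -12, -6, -5, -3, -2, -1, 2, 3, 5, 8, 9, 10, 16, 18, 23, 28, 29, 33, 38, 39, 44, 50}, so |A + A| = 34. Thus K = 34/8 = 17/4. For comparison, the minimum possible |A + A| over all 8-element sets is 2·8 − 1 = 15 (so min K = 15/8), attained only by arithmetic progressions.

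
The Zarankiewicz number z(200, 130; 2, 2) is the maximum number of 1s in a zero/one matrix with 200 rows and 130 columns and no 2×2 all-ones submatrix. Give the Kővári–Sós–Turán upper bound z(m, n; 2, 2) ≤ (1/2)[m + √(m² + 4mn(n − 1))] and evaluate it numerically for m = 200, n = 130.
z(200, 130; 2, 2) ≤ (1/2)[200 + √(200² + 4·200·130·129)] = (1/2)[200 + √13456000] = 1934.121

Kővári–Sós–Turán: let r_1, ..., r_200 be the row sums and z = Σ r_i the total number of 1s. Each pair of columns can share at most one row with both entries 1 (else a 2×2 all-ones block appears), so Σ_i C(r_i, 2) ≤ C(130, 2) = 8385. By convexity Σ_i C(r_i, 2) ≥ 200·C(z/200, 2) = z(z − 200)/(2·200), giving z² − 200z − 200·130·129 ≤ 0 and hence z ≤ (1/2)[200 + √(40000 + 4·3354000)] = (1/2)[200 + √13456000] ≈ (1/2)(200 + 3668.2421) = 1934.121.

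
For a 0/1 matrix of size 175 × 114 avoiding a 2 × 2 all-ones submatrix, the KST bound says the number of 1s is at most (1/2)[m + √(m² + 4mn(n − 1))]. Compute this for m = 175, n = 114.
z(175, 114; 2, 2) ≤ (1/2)[175 + √(175² + 4·175·114·113)] = (1/2)[175 + √9048025] = 1591.4968

Kővári–Sós–Turán: let r_1, ..., r_175 be the row sums and z = Σ r_i the total number of 1s. Each pair of columns can share at most one row with both entries 1 (else a 2×2 all-ones block appears), so Σ_i C(r_i, 2) ≤ C(114, 2) = 6441. By convexity Σ_i C(r_i, 2) ≥ 175·C(z/175, 2) = z(z − 175)/(2·175), giving z² − 175z − 175·114·113 ≤ 0 and hence z ≤ (1/2)[175 + √(30625 + 4·2254350)] = (1/2)[175 + √9048025] ≈ (1/2)(175 + 3007.9935) = 1591.4968.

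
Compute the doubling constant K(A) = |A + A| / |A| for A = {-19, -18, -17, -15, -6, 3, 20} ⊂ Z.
K = |A + A| / |A| = 25/7

Enumerate A + A = {a + b : a, b ∈ A}. With |A| = 7, there are |A|^2 = 49 ordered sum pairs; collecting distinct values, A + A = {-38, -37, -36, -35, -34, -33, -32, -30, -25, -24, -23, -21, -16, -15, -14, -12, -3, 1, 2, 3, 5, 6, 14, 23, 40}, so |A + A| = 25. Thus K = 25/7. For comparison, the minimum possible |A + A| over all 7-element sets is 2·7 − 1 = 13 (so min K = 13/7), attained only by arithmetic progressions.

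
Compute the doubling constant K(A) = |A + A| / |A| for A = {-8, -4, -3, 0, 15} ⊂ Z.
K = |A + A| / |A| = 14/5

Enumerate A + A = {a + b : a, b ∈ A}. With |A| = 5, there are |A|^2 = 25 ordered sum pairs; collecting distinct values, A + A = {-16, -12, -11, -8, -7, -6, -4, -3, 0, 7, 11, 12, 15, 30}, so |A + A| = 14. Thus K = 14/5. For comparison, the minimum possible |A + A| over all 5-element sets is 2·5 − 1 = 9 (so min K = 9/5), attained only by arithmetic progressions.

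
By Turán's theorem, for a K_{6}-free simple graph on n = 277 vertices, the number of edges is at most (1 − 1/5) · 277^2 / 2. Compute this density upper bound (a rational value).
Turán density bound = (4/5) · 277^2/2 = 153458/5 ≈ 30691.6

Turán's theorem: ex(n, K_{r+1}) is achieved by the complete r-partite Turán graph T(n, r) with parts as balanced as possible, and is at most (1 − 1/r) · n^2/2. For r = 5, n = 277: the density bound is (4/5) · 76729/2 = 153458/5 ≈ 30691.6. The integer-valued extremum is e(T(277, 5)) = 30691, which is strictly less than the density bound 153458/5 since 5 ∤ 277 (the parts of T(277, 5) cannot all be equal).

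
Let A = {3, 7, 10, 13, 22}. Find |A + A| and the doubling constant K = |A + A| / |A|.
K = |A + A| / |A| = 14/5

Enumerate A + A = {a + b : a, b ∈ A}. With |A| = 5, there are |A|^2 = 25 ordered sum pairs; collecting distinct values, A + A = {6, 10, 13, 14, 16, 17, 20, 23, 25, 26, 29, 32, 35, 44}, so |A + A| = 14. Thus K = 14/5. For comparison, the minimum possible |A + A| over all 5-element sets is 2·5 − 1 = 9 (so min K = 9/5), attained only by arithmetic progressions.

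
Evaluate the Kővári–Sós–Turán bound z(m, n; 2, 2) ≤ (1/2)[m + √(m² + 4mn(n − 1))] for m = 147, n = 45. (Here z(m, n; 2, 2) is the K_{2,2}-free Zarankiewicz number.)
z(147, 45; 2, 2) ≤ (1/2)[147 + √(147² + 4·147·45·44)] = (1/2)[147 + √1185849] = 617.9835

Kővári–Sós–Turán: let r_1, ..., r_147 be the row sums and z = Σ r_i the total number of 1s. Each pair of columns can share at most one row with both entries 1 (else a 2×2 all-ones block appears), so Σ_i C(r_i, 2) ≤ C(45, 2) = 990. By convexity Σ_i C(r_i, 2) ≥ 147·C(z/147, 2) = z(z − 147)/(2·147), giving z² − 147z − 147·45·44 ≤ 0 and hence z ≤ (1/2)[147 + √(21609 + 4·291060)] = (1/2)[147 + √1185849] ≈ (1/2)(147 + 1088.9669) = 617.9835.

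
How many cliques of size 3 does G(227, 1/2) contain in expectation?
E[# K_3] = C(227, 3) · (1/2)^C(3, 2) = 1923825 / 2^3 = 240478.125

For each 3-subset S of vertices (there are C(227, 3) = 1923825 such S), let X_S = 1 if S induces a K_3 (all C(3, 2) = 3 edges present). Then P(X_S = 1) = (1/2)^3 = 1/8. By linearity of expectation, E[# K_3] = C(227, 3) · (1/2)^3 = 1923825 / 8 = 240478.125.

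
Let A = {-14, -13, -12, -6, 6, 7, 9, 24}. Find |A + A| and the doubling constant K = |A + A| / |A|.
K = |A + A| / |A| = 30/8 = 15/4

Enumerate A + A = {a + b : a, b ∈ A}. With |A| = 8, there are |A|^2 = 64 ordered sum pairs; collecting distinct values, A + A = {-28, -27, -26, -25, -24, -20, -19, -18, -12, -8, -7, -6, -5, -4, -3, 0, 1, 3, 10, 11, 12, 13, 14, 15, 16, 18, 30, 31, 33, 48}, so |A + A| = 30. Thus K = 30/8 = 15/4. For comparison, the minimum possible |A + A| over all 8-element sets is 2·8 − 1 = 15 (so min K = 15/8), attained only by arithmetic progressions.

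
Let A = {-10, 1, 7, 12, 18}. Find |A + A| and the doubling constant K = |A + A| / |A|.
K = |A + A| / |A| = 12/5

Enumerate A + A = {a + b : a, b ∈ A}. With |A| = 5, there are |A|^2 = 25 ordered sum pairs; collecting distinct values, A + A = {-20, -9, -3, 2, 8, 13, 14, 19, 24, 25, 30, 36}, so |A + A| = 12. Thus K = 12/5. For comparison, the minimum possible |A + A| over all 5-element sets is 2·5 − 1 = 9 (so min K = 9/5), attained only by arithmetic progressions.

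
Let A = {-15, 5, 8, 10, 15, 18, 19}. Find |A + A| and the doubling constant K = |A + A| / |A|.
K = |A + A| / |A| = 26/7

Enumerate A + A = {a + b : a, b ∈ A}. With |A| = 7, there are |A|^2 = 49 ordered sum pairs; collecting distinct values, A + A = {-30, -10, -7, -5, 0, 3, 4, 10, 13, 15, 16, 18, 20, 23, 24, 25, 26, 27, 28, 29, 30, 33, 34, 36, 37, 38}, so |A + A| = 26. Thus K = 26/7. For comparison, the minimum possible |A + A| over all 7-element sets is 2·7 − 1 = 13 (so min K = 13/7), attained only by arithmetic progressions.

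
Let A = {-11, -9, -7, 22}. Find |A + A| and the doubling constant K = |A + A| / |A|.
K = |A + A| / |A| = 9/4

Enumerate A + A = {a + b : a, b ∈ A}. With |A| = 4, there are |A|^2 = 16 ordered sum pairs; collecting distinct values, A + A = {-22, -20, -18, -16, -14, 11, 13, 15, 44}, so |A + A| = 9. Thus K = 9/4. For comparison, the minimum possible |A + A| over all 4-element sets is 2·4 − 1 = 7 (so min K = 7/4), attained only by arithmetic progressions.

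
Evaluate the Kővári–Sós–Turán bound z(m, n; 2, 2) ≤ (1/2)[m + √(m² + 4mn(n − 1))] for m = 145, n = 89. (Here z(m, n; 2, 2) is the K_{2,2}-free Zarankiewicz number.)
z(145, 89; 2, 2) ≤ (1/2)[145 + √(145² + 4·145·89·88)] = (1/2)[145 + √4563585] = 1140.6275

Kővári–Sós–Turán: let r_1, ..., r_145 be the row sums and z = Σ r_i the total number of 1s. Each pair of columns can share at most one row with both entries 1 (else a 2×2 all-ones block appears), so Σ_i C(r_i, 2) ≤ C(89, 2) = 3916. By convexity Σ_i C(r_i, 2) ≥ 145·C(z/145, 2) = z(z − 145)/(2·145), giving z² − 145z − 145·89·88 ≤ 0 and hence z ≤ (1/2)[145 + √(21025 + 4·1135640)] = (1/2)[145 + √4563585] ≈ (1/2)(145 + 2136.2549) = 1140.6275.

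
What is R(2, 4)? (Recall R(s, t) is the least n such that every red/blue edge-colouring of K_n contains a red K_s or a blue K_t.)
R(2, 4) = 4

R(2, k) = k for all k ≥ 2: in a 2-colouring of K_k, either some edge is red (a red K_2) or all edges are blue (a blue K_k). And K_{3} coloured all-blue has no blue K_4, so R(2, 4) > 3. Hence R(2, 4) = 4.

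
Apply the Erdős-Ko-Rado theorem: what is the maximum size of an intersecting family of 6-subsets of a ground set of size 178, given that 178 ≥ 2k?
max |F| = C(177, 5) = 1367533860

Erdős-Ko-Rado (1961): when n ≥ 2k, max |F| = C(n−1, k−1). The bound is attained by the star {A : i ∈ A} for any fixed i ∈ [n]. Here C(178−1, 6−1) = C(177, 5) = 1367533860.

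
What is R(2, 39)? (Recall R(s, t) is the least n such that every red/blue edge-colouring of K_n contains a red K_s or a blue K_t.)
R(2, 39) = 39

R(2, k) = k for all k ≥ 2: in a 2-colouring of K_k, either some edge is red (a red K_2) or all edges are blue (a blue K_k). And K_{38} coloured all-blue has no blue K_39, so R(2, 39) > 38. Hence R(2, 39) = 39.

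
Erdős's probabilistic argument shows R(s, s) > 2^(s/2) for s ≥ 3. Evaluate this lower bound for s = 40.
2^(40/2) = 1048576; so R(40, 40) > 1048576

Colour each edge of K_n uniformly at random with red/blue. The expected number of monochromatic K_40 is C(n, 40) · 2 · 2^(−C(40,2)). If C(n, 40) · 2^(1 − C(40,2)) < 1, then with positive probability no monochromatic K_40 exists, so R(40, 40) > n. The standard estimate C(n, 40) ≤ n^40/40! shows this inequality holds whenever n ≤ 2^(40/2) (since 40! · 2^(C(40,2) − 1) > 2^(40^2/2) ≥ n^40). Hence R(40, 40) > 2^(40/2) = 1048576.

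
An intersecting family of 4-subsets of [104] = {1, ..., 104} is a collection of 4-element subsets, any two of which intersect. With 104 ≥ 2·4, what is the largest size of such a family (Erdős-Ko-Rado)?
max |F| = C(103, 3) = 176851

The Erdős-Ko-Rado theorem states: for n ≥ 2k, an intersecting family of k-subsets of an n-element set has size at most C(n − 1, k − 1), with equality for 'star' families {A ⊆ [n] : |A| = k, i ∈ A} (fix an element i). For n = 104, k = 4: C(103, 3) = 176851.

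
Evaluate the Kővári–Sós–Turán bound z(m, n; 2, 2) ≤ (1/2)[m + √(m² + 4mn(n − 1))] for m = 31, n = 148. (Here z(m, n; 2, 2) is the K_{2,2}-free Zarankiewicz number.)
z(31, 148; 2, 2) ≤ (1/2)[31 + √(31² + 4·31·148·147)] = (1/2)[31 + √2698705] = 836.8868

Kővári–Sós–Turán: let r_1, ..., r_31 be the row sums and z = Σ r_i the total number of 1s. Each pair of columns can share at most one row with both entries 1 (else a 2×2 all-ones block appears), so Σ_i C(r_i, 2) ≤ C(148, 2) = 10878. By convexity Σ_i C(r_i, 2) ≥ 31·C(z/31, 2) = z(z − 31)/(2·31), giving z² − 31z − 31·148·147 ≤ 0 and hence z ≤ (1/2)[31 + √(961 + 4·674436)] = (1/2)[31 + √2698705] ≈ (1/2)(31 + 1642.7736) = 836.8868.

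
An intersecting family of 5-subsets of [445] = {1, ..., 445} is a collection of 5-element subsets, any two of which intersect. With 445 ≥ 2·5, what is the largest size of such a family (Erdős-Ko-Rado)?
max |F| = C(444, 4) = 1597483251

Erdős-Ko-Rado (1961): when n ≥ 2k, max |F| = C(n−1, k−1). The bound is attained by the star {A : i ∈ A} for any fixed i ∈ [n]. Here C(445−1, 5−1) = C(444, 4) = 1597483251.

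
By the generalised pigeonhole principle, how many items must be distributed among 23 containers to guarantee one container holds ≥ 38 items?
n = (38 − 1)·23 + 1 = 852

By the generalised pigeonhole principle, to guarantee some box contains ≥ r objects we need more than (r − 1) · k objects total. Threshold: n = (r − 1) · k + 1. With r = 38 and k = 23: n = 37 · 23 + 1 = 851 + 1 = 852. For n = 851 = 37 · 23, we can put exactly 37 objects in every box, avoiding 38 in any single one — so 852 is tight.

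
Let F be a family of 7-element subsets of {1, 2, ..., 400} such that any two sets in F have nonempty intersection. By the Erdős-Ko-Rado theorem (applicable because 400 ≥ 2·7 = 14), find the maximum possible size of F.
max |F| = C(399, 6) = 5396379471021

Erdős-Ko-Rado (1961): when n ≥ 2k, max |F| = C(n−1, k−1). The bound is attained by the star {A : i ∈ A} for any fixed i ∈ [n]. Here C(400−1, 7−1) = C(399, 6) = 5396379471021.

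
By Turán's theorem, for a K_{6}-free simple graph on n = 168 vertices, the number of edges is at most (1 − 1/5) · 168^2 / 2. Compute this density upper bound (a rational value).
Turán density bound = (4/5) · 168^2/2 = 56448/5 ≈ 11289.6

Turán's theorem: ex(n, K_{r+1}) is achieved by the complete r-partite Turán graph T(n, r) with parts as balanced as possible, and is at most (1 − 1/r) · n^2/2. For r = 5, n = 168: the density bound is (4/5) · 28224/2 = 56448/5 ≈ 11289.6. The integer-valued extremum is e(T(168, 5)) = 11289, which is strictly less than the density bound 56448/5 since 5 ∤ 168 (the parts of T(168, 5) cannot all be equal).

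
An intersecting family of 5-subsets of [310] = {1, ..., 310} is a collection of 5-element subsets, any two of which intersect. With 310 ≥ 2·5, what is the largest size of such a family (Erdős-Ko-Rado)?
max |F| = C(309, 4) = 372527001

Erdős-Ko-Rado (1961): when n ≥ 2k, max |F| = C(n−1, k−1). The bound is attained by the star {A : i ∈ A} for any fixed i ∈ [n]. Here C(310−1, 5−1) = C(309, 4) = 372527001.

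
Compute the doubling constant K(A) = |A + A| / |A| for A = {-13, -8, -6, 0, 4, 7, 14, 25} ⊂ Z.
K = |A + A| / |A| = 32/8 = 4

Enumerate A + A = {a + b : a, b ∈ A}. With |A| = 8, there are |A|^2 = 64 ordered sum pairs; collecting distinct values, A + A = {-26, -21, -19, -16, -14, -13, -12, -9, -8, -6, -4, -2, -1, 0, 1, 4, 6, 7, 8, 11, 12, 14, 17, 18, 19, 21, 25, 28, 29, 32, 39, 50}, so |A + A| = 32. Thus K = 32/8 = 4. For comparison, the minimum possible |A + A| over all 8-element sets is 2·8 − 1 = 15 (so min K = 15/8), attained only by arithmetic progressions.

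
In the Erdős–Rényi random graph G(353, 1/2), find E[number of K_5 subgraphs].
E[# K_5] = C(353, 5) · (1/2)^C(5, 2) = 44395270920 / 2^10 = 5549408865/128 = 43354756.7578125

For each 5-subset S of vertices (there are C(353, 5) = 44395270920 such S), let X_S = 1 if S induces a K_5 (all C(5, 2) = 10 edges present). Then P(X_S = 1) = (1/2)^10 = 1/1024. By linearity of expectation, E[# K_5] = C(353, 5) · (1/2)^10 = 44395270920 / 1024 = 5549408865/128 = 43354756.7578125.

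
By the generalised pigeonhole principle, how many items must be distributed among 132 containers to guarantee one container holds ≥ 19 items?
n = (19 − 1)·132 + 1 = 2377

By the generalised pigeonhole principle, to guarantee some box contains ≥ r objects we need more than (r − 1) · k objects total. Threshold: n = (r − 1) · k + 1. With r = 19 and k = 132: n = 18 · 132 + 1 = 2376 + 1 = 2377. For n = 2376 = 18 · 132, we can put exactly 18 objects in every box, avoiding 19 in any single one — so 2377 is tight.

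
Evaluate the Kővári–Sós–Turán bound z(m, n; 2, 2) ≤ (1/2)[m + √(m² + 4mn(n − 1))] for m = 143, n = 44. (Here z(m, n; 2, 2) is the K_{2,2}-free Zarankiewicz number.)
z(143, 44; 2, 2) ≤ (1/2)[143 + √(143² + 4·143·44·43)] = (1/2)[143 + √1102673] = 596.5412

Kővári–Sós–Turán: let r_1, ..., r_143 be the row sums and z = Σ r_i the total number of 1s. Each pair of columns can share at most one row with both entries 1 (else a 2×2 all-ones block appears), so Σ_i C(r_i, 2) ≤ C(44, 2) = 946. By convexity Σ_i C(r_i, 2) ≥ 143·C(z/143, 2) = z(z − 143)/(2·143), giving z² − 143z − 143·44·43 ≤ 0 and hence z ≤ (1/2)[143 + √(20449 + 4·270556)] = (1/2)[143 + √1102673] ≈ (1/2)(143 + 1050.0824) = 596.5412.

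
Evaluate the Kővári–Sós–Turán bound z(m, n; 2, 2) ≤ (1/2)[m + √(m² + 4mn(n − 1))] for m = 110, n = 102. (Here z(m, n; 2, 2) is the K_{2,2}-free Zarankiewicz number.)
z(110, 102; 2, 2) ≤ (1/2)[110 + √(110² + 4·110·102·101)] = (1/2)[110 + √4544980] = 1120.9479

Kővári–Sós–Turán: let r_1, ..., r_110 be the row sums and z = Σ r_i the total number of 1s. Each pair of columns can share at most one row with both entries 1 (else a 2×2 all-ones block appears), so Σ_i C(r_i, 2) ≤ C(102, 2) = 5151. By convexity Σ_i C(r_i, 2) ≥ 110·C(z/110, 2) = z(z − 110)/(2·110), giving z² − 110z − 110·102·101 ≤ 0 and hence z ≤ (1/2)[110 + √(12100 + 4·1133220)] = (1/2)[110 + √4544980] ≈ (1/2)(110 + 2131.8959) = 1120.9479.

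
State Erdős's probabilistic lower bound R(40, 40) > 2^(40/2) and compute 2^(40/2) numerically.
2^(40/2) = 1048576; so R(40, 40) > 1048576

Colour each edge of K_n uniformly at random with red/blue. The expected number of monochromatic K_40 is C(n, 40) · 2 · 2^(−C(40,2)). If C(n, 40) · 2^(1 − C(40,2)) < 1, then with positive probability no monochromatic K_40 exists, so R(40, 40) > n. The standard estimate C(n, 40) ≤ n^40/40! shows this inequality holds whenever n ≤ 2^(40/2) (since 40! · 2^(C(40,2) − 1) > 2^(40^2/2) ≥ n^40). Hence R(40, 40) > 2^(40/2) = 1048576.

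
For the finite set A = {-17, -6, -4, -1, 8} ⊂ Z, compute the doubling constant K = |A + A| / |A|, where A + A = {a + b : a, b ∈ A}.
K = |A + A| / |A| = 15/5 = 3

Enumerate A + A = {a + b : a, b ∈ A}. With |A| = 5, there are |A|^2 = 25 ordered sum pairs; collecting distinct values, A + A = {-34, -23, -21, -18, -12, -10, -9, -8, -7, -5, -2, 2, 4, 7, 16}, so |A + A| = 15. Thus K = 15/5 = 3. For comparison, the minimum possible |A + A| over all 5-element sets is 2·5 − 1 = 9 (so min K = 9/5), attained only by arithmetic progressions.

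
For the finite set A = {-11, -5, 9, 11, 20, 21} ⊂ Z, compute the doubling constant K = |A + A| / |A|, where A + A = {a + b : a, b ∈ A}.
K = |A + A| / |A| = 21/6 = 7/2

Enumerate A + A = {a + b : a, b ∈ A}. With |A| = 6, there are |A|^2 = 36 ordered sum pairs; collecting distinct values, A + A = {-22, -16, -10, -2, 0, 4, 6, 9, 10, 15, 16, 18, 20, 22, 29, 30, 31, 32, 40, 41, 42}, so |A + A| = 21. Thus K = 21/6 = 7/2. For comparison, the minimum possible |A + A| over all 6-element sets is 2·6 − 1 = 11 (so min K = 11/6), attained only by arithmetic progressions.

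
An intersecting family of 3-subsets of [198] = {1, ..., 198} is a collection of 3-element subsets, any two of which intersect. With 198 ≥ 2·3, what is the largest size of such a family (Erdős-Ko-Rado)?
max |F| = C(197, 2) = 19306

The Erdős-Ko-Rado theorem states: for n ≥ 2k, an intersecting family of k-subsets of an n-element set has size at most C(n − 1, k − 1), with equality for 'star' families {A ⊆ [n] : |A| = k, i ∈ A} (fix an element i). For n = 198, k = 3: C(197, 2) = 19306.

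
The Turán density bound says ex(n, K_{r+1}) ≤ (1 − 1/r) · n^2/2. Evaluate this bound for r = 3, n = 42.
Turán density bound = (2/3) · 42^2/2 = 588

Turán's theorem: ex(n, K_{r+1}) is achieved by the complete r-partite Turán graph T(n, r) with parts as balanced as possible, and is at most (1 − 1/r) · n^2/2. For r = 3, n = 42: the density bound is (2/3) · 1764/2 = 588. Since 3 ∣ 42, the Turán graph T(42, 3) has parts of equal size 14, and its edge count e(T(42, 3)) = 588 attains the density bound exactly.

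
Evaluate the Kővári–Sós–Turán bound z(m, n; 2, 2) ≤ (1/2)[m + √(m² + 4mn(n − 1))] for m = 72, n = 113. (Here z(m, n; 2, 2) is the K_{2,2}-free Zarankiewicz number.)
z(72, 113; 2, 2) ≤ (1/2)[72 + √(72² + 4·72·113·112)] = (1/2)[72 + √3650112] = 991.2633

Kővári–Sós–Turán: let r_1, ..., r_72 be the row sums and z = Σ r_i the total number of 1s. Each pair of columns can share at most one row with both entries 1 (else a 2×2 all-ones block appears), so Σ_i C(r_i, 2) ≤ C(113, 2) = 6328. By convexity Σ_i C(r_i, 2) ≥ 72·C(z/72, 2) = z(z − 72)/(2·72), giving z² − 72z − 72·113·112 ≤ 0 and hence z ≤ (1/2)[72 + √(5184 + 4·911232)] = (1/2)[72 + √3650112] ≈ (1/2)(72 + 1910.5266) = 991.2633.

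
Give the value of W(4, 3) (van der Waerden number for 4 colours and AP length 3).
W(4, 3) = 76

W(4, 3) = 76. The lower bound W(4, 3) > 75 comes from an explicit good 4-colouring of [1, 75]; the upper bound W(4, 3) ≤ 76 was verified by exhaustive search over 4-colourings of [1, 76].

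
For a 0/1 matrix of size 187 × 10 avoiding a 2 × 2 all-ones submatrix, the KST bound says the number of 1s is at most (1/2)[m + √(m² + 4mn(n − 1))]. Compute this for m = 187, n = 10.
z(187, 10; 2, 2) ≤ (1/2)[187 + √(187² + 4·187·10·9)] = (1/2)[187 + √102289] = 253.4133

Kővári–Sós–Turán: let r_1, ..., r_187 be the row sums and z = Σ r_i the total number of 1s. Each pair of columns can share at most one row with both entries 1 (else a 2×2 all-ones block appears), so Σ_i C(r_i, 2) ≤ C(10, 2) = 45. By convexity Σ_i C(r_i, 2) ≥ 187·C(z/187, 2) = z(z − 187)/(2·187), giving z² − 187z − 187·10·9 ≤ 0 and hence z ≤ (1/2)[187 + √(34969 + 4·16830)] = (1/2)[187 + √102289] ≈ (1/2)(187 + 319.8265) = 253.4133.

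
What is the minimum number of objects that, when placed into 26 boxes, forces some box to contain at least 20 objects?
n = (20 − 1)·26 + 1 = 495

By the generalised pigeonhole principle, to guarantee some box contains ≥ r objects we need more than (r − 1) · k objects total. Threshold: n = (r − 1) · k + 1. With r = 20 and k = 26: n = 19 · 26 + 1 = 494 + 1 = 495. For n = 494 = 19 · 26, we can put exactly 19 objects in every box, avoiding 20 in any single one — so 495 is tight.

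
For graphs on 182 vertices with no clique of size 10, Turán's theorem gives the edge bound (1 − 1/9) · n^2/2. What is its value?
Turán density bound = (8/9) · 182^2/2 = 132496/9 ≈ 14721.7778

Turán's theorem: ex(n, K_{r+1}) is achieved by the complete r-partite Turán graph T(n, r) with parts as balanced as possible, and is at most (1 − 1/r) · n^2/2. For r = 9, n = 182: the density bound is (8/9) · 33124/2 = 132496/9 ≈ 14721.7778. The integer-valued extremum is e(T(182, 9)) = 14721, which is strictly less than the density bound 132496/9 since 9 ∤ 182 (the parts of T(182, 9) cannot all be equal).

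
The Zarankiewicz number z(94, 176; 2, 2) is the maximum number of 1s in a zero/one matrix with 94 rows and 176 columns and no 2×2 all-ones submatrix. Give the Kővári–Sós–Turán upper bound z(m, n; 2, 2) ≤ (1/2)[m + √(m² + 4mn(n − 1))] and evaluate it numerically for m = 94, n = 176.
z(94, 176; 2, 2) ≤ (1/2)[94 + √(94² + 4·94·176·175)] = (1/2)[94 + √11589636] = 1749.1777

Kővári–Sós–Turán: let r_1, ..., r_94 be the row sums and z = Σ r_i the total number of 1s. Each pair of columns can share at most one row with both entries 1 (else a 2×2 all-ones block appears), so Σ_i C(r_i, 2) ≤ C(176, 2) = 15400. By convexity Σ_i C(r_i, 2) ≥ 94·C(z/94, 2) = z(z − 94)/(2·94), giving z² − 94z − 94·176·175 ≤ 0 and hence z ≤ (1/2)[94 + √(8836 + 4·2895200)] = (1/2)[94 + √11589636] ≈ (1/2)(94 + 3404.3554) = 1749.1777.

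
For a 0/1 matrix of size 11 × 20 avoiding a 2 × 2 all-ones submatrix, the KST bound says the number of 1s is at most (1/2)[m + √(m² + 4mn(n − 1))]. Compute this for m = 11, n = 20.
z(11, 20; 2, 2) ≤ (1/2)[11 + √(11² + 4·11·20·19)] = (1/2)[11 + √16841] = 70.3864

Kővári–Sós–Turán: let r_1, ..., r_11 be the row sums and z = Σ r_i the total number of 1s. Each pair of columns can share at most one row with both entries 1 (else a 2×2 all-ones block appears), so Σ_i C(r_i, 2) ≤ C(20, 2) = 190. By convexity Σ_i C(r_i, 2) ≥ 11·C(z/11, 2) = z(z − 11)/(2·11), giving z² − 11z − 11·20·19 ≤ 0 and hence z ≤ (1/2)[11 + √(121 + 4·4180)] = (1/2)[11 + √16841] ≈ (1/2)(11 + 129.7729) = 70.3864.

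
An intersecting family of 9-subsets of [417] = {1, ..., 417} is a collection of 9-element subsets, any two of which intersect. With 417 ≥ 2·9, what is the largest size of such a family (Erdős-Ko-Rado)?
max |F| = C(416, 8) = 20788229335792620

The Erdős-Ko-Rado theorem states: for n ≥ 2k, an intersecting family of k-subsets of an n-element set has size at most C(n − 1, k − 1), with equality for 'star' families {A ⊆ [n] : |A| = k, i ∈ A} (fix an element i). For n = 417, k = 9: C(416, 8) = 20788229335792620.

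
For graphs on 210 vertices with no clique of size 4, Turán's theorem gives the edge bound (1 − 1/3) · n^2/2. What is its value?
Turán density bound = (2/3) · 210^2/2 = 14700

Turán's theorem: ex(n, K_{r+1}) is achieved by the complete r-partite Turán graph T(n, r) with parts as balanced as possible, and is at most (1 − 1/r) · n^2/2. For r = 3, n = 210: the density bound is (2/3) · 44100/2 = 14700. Since 3 ∣ 210, the Turán graph T(210, 3) has parts of equal size 70, and its edge count e(T(210, 3)) = 14700 attains the density bound exactly.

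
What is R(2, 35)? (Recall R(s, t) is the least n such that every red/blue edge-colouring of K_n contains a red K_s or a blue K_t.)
R(2, 35) = 35

R(2, k) = k for all k ≥ 2: in a 2-colouring of K_k, either some edge is red (a red K_2) or all edges are blue (a blue K_k). And K_{34} coloured all-blue has no blue K_35, so R(2, 35) > 34. Hence R(2, 35) = 35.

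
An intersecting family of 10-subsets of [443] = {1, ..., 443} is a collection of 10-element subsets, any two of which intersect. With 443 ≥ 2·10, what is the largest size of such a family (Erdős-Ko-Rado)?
max |F| = C(442, 9) = 1634692408916877310

The Erdős-Ko-Rado theorem states: for n ≥ 2k, an intersecting family of k-subsets of an n-element set has size at most C(n − 1, k − 1), with equality for 'star' families {A ⊆ [n] : |A| = k, i ∈ A} (fix an element i). For n = 443, k = 10: C(442, 9) = 1634692408916877310.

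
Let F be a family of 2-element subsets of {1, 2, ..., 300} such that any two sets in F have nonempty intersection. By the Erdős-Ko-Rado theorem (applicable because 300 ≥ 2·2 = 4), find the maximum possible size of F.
max |F| = C(299, 1) = 299

The Erdős-Ko-Rado theorem states: for n ≥ 2k, an intersecting family of k-subsets of an n-element set has size at most C(n − 1, k − 1), with equality for 'star' families {A ⊆ [n] : |A| = k, i ∈ A} (fix an element i). For n = 300, k = 2: C(299, 1) = 299.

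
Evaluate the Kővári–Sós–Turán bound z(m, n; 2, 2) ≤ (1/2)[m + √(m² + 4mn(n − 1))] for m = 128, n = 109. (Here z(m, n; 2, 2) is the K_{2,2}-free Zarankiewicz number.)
z(128, 109; 2, 2) ≤ (1/2)[128 + √(128² + 4·128·109·108)] = (1/2)[128 + √6043648] = 1293.1916

Kővári–Sós–Turán: let r_1, ..., r_128 be the row sums and z = Σ r_i the total number of 1s. Each pair of columns can share at most one row with both entries 1 (else a 2×2 all-ones block appears), so Σ_i C(r_i, 2) ≤ C(109, 2) = 5886. By convexity Σ_i C(r_i, 2) ≥ 128·C(z/128, 2) = z(z − 128)/(2·128), giving z² − 128z − 128·109·108 ≤ 0 and hence z ≤ (1/2)[128 + √(16384 + 4·1506816)] = (1/2)[128 + √6043648] ≈ (1/2)(128 + 2458.3832) = 1293.1916.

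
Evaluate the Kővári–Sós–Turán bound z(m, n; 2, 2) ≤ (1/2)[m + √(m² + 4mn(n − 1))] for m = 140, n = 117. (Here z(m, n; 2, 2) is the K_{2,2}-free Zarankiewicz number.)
z(140, 117; 2, 2) ≤ (1/2)[140 + √(140² + 4·140·117·116)] = (1/2)[140 + √7619920] = 1450.2101

Kővári–Sós–Turán: let r_1, ..., r_140 be the row sums and z = Σ r_i the total number of 1s. Each pair of columns can share at most one row with both entries 1 (else a 2×2 all-ones block appears), so Σ_i C(r_i, 2) ≤ C(117, 2) = 6786. By convexity Σ_i C(r_i, 2) ≥ 140·C(z/140, 2) = z(z − 140)/(2·140), giving z² − 140z − 140·117·116 ≤ 0 and hence z ≤ (1/2)[140 + √(19600 + 4·1900080)] = (1/2)[140 + √7619920] ≈ (1/2)(140 + 2760.4203) = 1450.2101.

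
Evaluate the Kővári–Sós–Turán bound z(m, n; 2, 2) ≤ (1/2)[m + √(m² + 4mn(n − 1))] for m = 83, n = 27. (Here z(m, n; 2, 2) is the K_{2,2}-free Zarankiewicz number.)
z(83, 27; 2, 2) ≤ (1/2)[83 + √(83² + 4·83·27·26)] = (1/2)[83 + √239953] = 286.425

Kővári–Sós–Turán: let r_1, ..., r_83 be the row sums and z = Σ r_i the total number of 1s. Each pair of columns can share at most one row with both entries 1 (else a 2×2 all-ones block appears), so Σ_i C(r_i, 2) ≤ C(27, 2) = 351. By convexity Σ_i C(r_i, 2) ≥ 83·C(z/83, 2) = z(z − 83)/(2·83), giving z² − 83z − 83·27·26 ≤ 0 and hence z ≤ (1/2)[83 + √(6889 + 4·58266)] = (1/2)[83 + √239953] ≈ (1/2)(83 + 489.85) = 286.425.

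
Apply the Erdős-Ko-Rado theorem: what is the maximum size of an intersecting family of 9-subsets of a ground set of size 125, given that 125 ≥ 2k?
max |F| = C(124, 8) = 1100899186101

Erdős-Ko-Rado (1961): when n ≥ 2k, max |F| = C(n−1, k−1). The bound is attained by the star {A : i ∈ A} for any fixed i ∈ [n]. Here C(125−1, 9−1) = C(124, 8) = 1100899186101.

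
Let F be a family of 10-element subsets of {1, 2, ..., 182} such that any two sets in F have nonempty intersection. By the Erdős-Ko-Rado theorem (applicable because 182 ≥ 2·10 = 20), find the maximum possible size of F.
max |F| = C(181, 9) = 469440348593150

The Erdős-Ko-Rado theorem states: for n ≥ 2k, an intersecting family of k-subsets of an n-element set has size at most C(n − 1, k − 1), with equality for 'star' families {A ⊆ [n] : |A| = k, i ∈ A} (fix an element i). For n = 182, k = 10: C(181, 9) = 469440348593150.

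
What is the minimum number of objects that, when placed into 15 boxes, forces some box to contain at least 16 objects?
n = (16 − 1)·15 + 1 = 226

By the generalised pigeonhole principle, to guarantee some box contains ≥ r objects we need more than (r − 1) · k objects total. Threshold: n = (r − 1) · k + 1. With r = 16 and k = 15: n = 15 · 15 + 1 = 225 + 1 = 226. For n = 225 = 15 · 15, we can put exactly 15 objects in every box, avoiding 16 in any single one — so 226 is tight.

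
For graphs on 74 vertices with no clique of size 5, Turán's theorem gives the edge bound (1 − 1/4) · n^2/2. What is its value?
Turán density bound = (3/4) · 74^2/2 = 4107/2 ≈ 2053.5

Turán's theorem: ex(n, K_{r+1}) is achieved by the complete r-partite Turán graph T(n, r) with parts as balanced as possible, and is at most (1 − 1/r) · n^2/2. For r = 4, n = 74: the density bound is (3/4) · 5476/2 = 4107/2 ≈ 2053.5. The integer-valued extremum is e(T(74, 4)) = 2053, which is strictly less than the density bound 4107/2 since 4 ∤ 74 (the parts of T(74, 4) cannot all be equal).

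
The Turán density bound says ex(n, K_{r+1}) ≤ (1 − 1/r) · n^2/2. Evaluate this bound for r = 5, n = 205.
Turán density bound = (4/5) · 205^2/2 = 16810

Turán's theorem: ex(n, K_{r+1}) is achieved by the complete r-partite Turán graph T(n, r) with parts as balanced as possible, and is at most (1 − 1/r) · n^2/2. For r = 5, n = 205: the density bound is (4/5) · 42025/2 = 16810. Since 5 ∣ 205, the Turán graph T(205, 5) has parts of equal size 41, and its edge count e(T(205, 5)) = 16810 attains the density bound exactly.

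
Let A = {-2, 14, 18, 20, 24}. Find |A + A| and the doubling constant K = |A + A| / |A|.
K = |A + A| / |A| = 14/5

Enumerate A + A = {a + b : a, b ∈ A}. With |A| = 5, there are |A|^2 = 25 ordered sum pairs; collecting distinct values, A + A = {-4, 12, 16, 18, 22, 28, 32, 34, 36, 38, 40, 42, 44, 48}, so |A + A| = 14. Thus K = 14/5. For comparison, the minimum possible |A + A| over all 5-element sets is 2·5 − 1 = 9 (so min K = 9/5), attained only by arithmetic progressions.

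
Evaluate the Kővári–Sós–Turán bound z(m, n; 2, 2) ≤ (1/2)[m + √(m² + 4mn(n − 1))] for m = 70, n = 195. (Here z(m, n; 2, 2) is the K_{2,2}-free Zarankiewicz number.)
z(70, 195; 2, 2) ≤ (1/2)[70 + √(70² + 4·70·195·194)] = (1/2)[70 + √10597300] = 1662.6747

Kővári–Sós–Turán: let r_1, ..., r_70 be the row sums and z = Σ r_i the total number of 1s. Each pair of columns can share at most one row with both entries 1 (else a 2×2 all-ones block appears), so Σ_i C(r_i, 2) ≤ C(195, 2) = 18915. By convexity Σ_i C(r_i, 2) ≥ 70·C(z/70, 2) = z(z − 70)/(2·70), giving z² − 70z − 70·195·194 ≤ 0 and hence z ≤ (1/2)[70 + √(4900 + 4·2648100)] = (1/2)[70 + √10597300] ≈ (1/2)(70 + 3255.3494) = 1662.6747.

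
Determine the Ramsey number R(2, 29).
R(2, 29) = 29

R(2, k) = k for all k ≥ 2: in a 2-colouring of K_k, either some edge is red (a red K_2) or all edges are blue (a blue K_k). And K_{28} coloured all-blue has no blue K_29, so R(2, 29) > 28. Hence R(2, 29) = 29.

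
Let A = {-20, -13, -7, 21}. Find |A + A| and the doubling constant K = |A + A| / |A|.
K = |A + A| / |A| = 10/4 = 5/2

Enumerate A + A = {a + b : a, b ∈ A}. With |A| = 4, there are |A|^2 = 16 ordered sum pairs; collecting distinct values, A + A = {-40, -33, -27, -26, -20, -14, 1, 8, 14, 42}, so |A + A| = 10. Thus K = 10/4 = 5/2. For comparison, the minimum possible |A + A| over all 4-element sets is 2·4 − 1 = 7 (so min K = 7/4), attained only by arithmetic progressions.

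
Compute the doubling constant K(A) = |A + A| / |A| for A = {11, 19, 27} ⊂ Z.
K = |A + A| / |A| = 5/3

Enumerate A + A = {a + b : a, b ∈ A}. With |A| = 3, there are |A|^2 = 9 ordered sum pairs; collecting distinct values, A + A = {22, 30, 38, 46, 54}, so |A + A| = 5. Thus K = 5/3. Here |A + A| = 2|A| − 1 = 5, the minimum possible — so K = 5/3 is minimal, which holds iff A is an arithmetic progression.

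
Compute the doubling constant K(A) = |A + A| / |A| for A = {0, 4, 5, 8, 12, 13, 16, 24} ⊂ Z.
K = |A + A| / |A| = 23/8

Enumerate A + A = {a + b : a, b ∈ A}. With |A| = 8, there are |A|^2 = 64 ordered sum pairs; collecting distinct values, A + A = {0, 4, 5, 8, 9, 10, 12, 13, 16, 17, 18, 20, 21, 24, 25, 26, 28, 29, 32, 36, 37, 40, 48}, so |A + A| = 23. Thus K = 23/8. For comparison, the minimum possible |A + A| over all 8-element sets is 2·8 − 1 = 15 (so min K = 15/8), attained only by arithmetic progressions.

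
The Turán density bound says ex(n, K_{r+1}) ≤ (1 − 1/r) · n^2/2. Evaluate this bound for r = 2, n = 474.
Turán density bound = (1/2) · 474^2/2 = 56169

Turán's theorem: ex(n, K_{r+1}) is achieved by the complete r-partite Turán graph T(n, r) with parts as balanced as possible, and is at most (1 − 1/r) · n^2/2. For r = 2, n = 474: the density bound is (1/2) · 224676/2 = 56169. Since 2 ∣ 474, the Turán graph T(474, 2) has parts of equal size 237, and its edge count e(T(474, 2)) = 56169 attains the density bound exactly.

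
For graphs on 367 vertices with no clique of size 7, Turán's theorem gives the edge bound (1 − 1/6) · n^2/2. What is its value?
Turán density bound = (5/6) · 367^2/2 = 673445/12 ≈ 56120.4167

Turán's theorem: ex(n, K_{r+1}) is achieved by the complete r-partite Turán graph T(n, r) with parts as balanced as possible, and is at most (1 − 1/r) · n^2/2. For r = 6, n = 367: the density bound is (5/6) · 134689/2 = 673445/12 ≈ 56120.4167. The integer-valued extremum is e(T(367, 6)) = 56120, which is strictly less than the density bound 673445/12 since 6 ∤ 367 (the parts of T(367, 6) cannot all be equal).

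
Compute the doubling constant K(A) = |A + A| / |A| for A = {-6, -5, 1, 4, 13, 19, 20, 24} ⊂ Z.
K = |A + A| / |A| = 33/8

Enumerate A + A = {a + b : a, b ∈ A}. With |A| = 8, there are |A|^2 = 64 ordered sum pairs; collecting distinct values, A + A = {-12, -11, -10, -5, -4, -2, -1, 2, 5, 7, 8, 13, 14, 15, 17, 18, 19, 20, 21, 23, 24, 25, 26, 28, 32, 33, 37, 38, 39, 40, 43, 44, 48}, so |A + A| = 33. Thus K = 33/8. For comparison, the minimum possible |A + A| over all 8-element sets is 2·8 − 1 = 15 (so min K = 15/8), attained only by arithmetic progressions.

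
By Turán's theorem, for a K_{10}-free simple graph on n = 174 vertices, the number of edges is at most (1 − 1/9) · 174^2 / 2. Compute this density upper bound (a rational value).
Turán density bound = (8/9) · 174^2/2 = 13456

Turán's theorem: ex(n, K_{r+1}) is achieved by the complete r-partite Turán graph T(n, r) with parts as balanced as possible, and is at most (1 − 1/r) · n^2/2. For r = 9, n = 174: the density bound is (8/9) · 30276/2 = 13456. The integer-valued extremum is e(T(174, 9)) = 13455, which is strictly less than the density bound 13456 since 9 ∤ 174 (the parts of T(174, 9) cannot all be equal).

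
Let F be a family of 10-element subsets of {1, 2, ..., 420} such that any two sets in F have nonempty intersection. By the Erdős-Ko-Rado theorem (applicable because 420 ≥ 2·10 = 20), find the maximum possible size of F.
max |F| = C(419, 9) = 1005991207314658708

Erdős-Ko-Rado (1961): when n ≥ 2k, max |F| = C(n−1, k−1). The bound is attained by the star {A : i ∈ A} for any fixed i ∈ [n]. Here C(420−1, 10−1) = C(419, 9) = 1005991207314658708.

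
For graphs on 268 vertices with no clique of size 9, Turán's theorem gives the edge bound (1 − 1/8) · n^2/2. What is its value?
Turán density bound = (7/8) · 268^2/2 = 31423

Turán's theorem: ex(n, K_{r+1}) is achieved by the complete r-partite Turán graph T(n, r) with parts as balanced as possible, and is at most (1 − 1/r) · n^2/2. For r = 8, n = 268: the density bound is (7/8) · 71824/2 = 31423. The integer-valued extremum is e(T(268, 8)) = 31422, which is strictly less than the density bound 31423 since 8 ∤ 268 (the parts of T(268, 8) cannot all be equal).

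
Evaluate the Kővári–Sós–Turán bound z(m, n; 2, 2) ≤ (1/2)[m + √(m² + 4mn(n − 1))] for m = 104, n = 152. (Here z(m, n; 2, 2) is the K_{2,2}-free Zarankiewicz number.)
z(104, 152; 2, 2) ≤ (1/2)[104 + √(104² + 4·104·152·151)] = (1/2)[104 + √9558848] = 1597.8693

Kővári–Sós–Turán: let r_1, ..., r_104 be the row sums and z = Σ r_i the total number of 1s. Each pair of columns can share at most one row with both entries 1 (else a 2×2 all-ones block appears), so Σ_i C(r_i, 2) ≤ C(152, 2) = 11476. By convexity Σ_i C(r_i, 2) ≥ 104·C(z/104, 2) = z(z − 104)/(2·104), giving z² − 104z − 104·152·151 ≤ 0 and hence z ≤ (1/2)[104 + √(10816 + 4·2387008)] = (1/2)[104 + √9558848] ≈ (1/2)(104 + 3091.7387) = 1597.8693.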